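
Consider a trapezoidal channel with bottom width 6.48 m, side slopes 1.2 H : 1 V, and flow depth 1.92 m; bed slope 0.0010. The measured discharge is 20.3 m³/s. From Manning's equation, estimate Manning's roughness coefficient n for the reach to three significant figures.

0.0321

A = (b + z·y)·y = (6.48 + 1.2×1.92)×1.92 = 16.87 m²
P = b + 2y√(1+z²) = 6.48 + 2×1.92×√(1+1.2²) = 12.48 m
R = A/P = 16.87/12.48 = 1.352 m
n = (1/Q)·A·R^(2/3)·S^(1/2) = (1/20.3) × 16.87 × 1.222 × 0.03162 = 0.03212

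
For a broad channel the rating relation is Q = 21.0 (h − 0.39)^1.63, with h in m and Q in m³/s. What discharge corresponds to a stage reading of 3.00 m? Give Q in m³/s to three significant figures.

Q = 21.0 × (3.00 − 0.39)^1.63 = 21.0 × 2.61^1.63 = 100.3 m³/s

100 m³/s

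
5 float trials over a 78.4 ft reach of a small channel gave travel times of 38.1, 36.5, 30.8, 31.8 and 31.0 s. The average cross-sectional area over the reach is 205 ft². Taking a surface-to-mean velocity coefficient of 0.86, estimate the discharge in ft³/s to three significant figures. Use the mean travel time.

411 ft³/s

t̄ = (38.1 + 36.5 + 30.8 + 31.8 + 31.0) / 5 = 33.64 s
v_surface = L / t̄ = 78.4 / 33.64 = 2.331 ft/s
v_mean = 0.86 × 2.331 = 2.004 ft/s
Q = A × v_mean = 205 × 2.004 = 410.9 ft³/s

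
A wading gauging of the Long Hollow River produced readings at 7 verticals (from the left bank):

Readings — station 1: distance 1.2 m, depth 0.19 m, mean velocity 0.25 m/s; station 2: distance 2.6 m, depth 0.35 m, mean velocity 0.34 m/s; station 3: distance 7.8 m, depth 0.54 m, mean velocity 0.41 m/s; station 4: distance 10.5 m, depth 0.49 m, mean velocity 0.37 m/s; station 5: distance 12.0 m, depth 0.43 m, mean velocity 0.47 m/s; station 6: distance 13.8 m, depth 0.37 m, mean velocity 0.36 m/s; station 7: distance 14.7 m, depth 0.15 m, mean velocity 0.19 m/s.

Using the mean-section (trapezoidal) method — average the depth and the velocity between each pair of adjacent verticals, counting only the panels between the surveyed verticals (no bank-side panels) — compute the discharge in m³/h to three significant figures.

Panel 1-2: Δb = 1.4 m, d̄ = (0.19+0.35)/2 = 0.27, v̄ = (0.25+0.34)/2 = 0.295 → q = 1.4×0.27×0.295 = 0.1115 m³/s
Panel 2-3: Δb = 5.2 m, d̄ = (0.35+0.54)/2 = 0.445, v̄ = (0.34+0.41)/2 = 0.375 → q = 5.2×0.445×0.375 = 0.8678 m³/s
Panel 3-4: Δb = 2.7 m, d̄ = (0.54+0.49)/2 = 0.515, v̄ = (0.41+0.37)/2 = 0.39 → q = 2.7×0.515×0.39 = 0.5423 m³/s
Panel 4-5: Δb = 1.5 m, d̄ = (0.49+0.43)/2 = 0.46, v̄ = (0.37+0.47)/2 = 0.42 → q = 1.5×0.46×0.42 = 0.2898 m³/s
Panel 5-6: Δb = 1.8 m, d̄ = (0.43+0.37)/2 = 0.4, v̄ = (0.47+0.36)/2 = 0.415 → q = 1.8×0.4×0.415 = 0.2988 m³/s
Panel 6-7: Δb = 0.9 m, d̄ = (0.37+0.15)/2 = 0.26, v̄ = (0.36+0.19)/2 = 0.275 → q = 0.9×0.26×0.275 = 0.06435 m³/s
Q = Σ q = 2.175 m³/s
= 2.175 × 3600 = 7828 m³/h

7830 m³/h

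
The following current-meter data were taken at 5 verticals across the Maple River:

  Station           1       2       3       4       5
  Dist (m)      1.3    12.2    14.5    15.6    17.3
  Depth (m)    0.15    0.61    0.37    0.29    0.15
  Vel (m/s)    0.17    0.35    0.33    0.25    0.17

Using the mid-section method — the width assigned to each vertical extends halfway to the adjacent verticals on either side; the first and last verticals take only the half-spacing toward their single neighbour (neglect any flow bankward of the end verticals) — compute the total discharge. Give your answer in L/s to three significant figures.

w_1 = (12.2 − 1.3)/2 = 5.45 m; q_1 = 0.17 × 0.15 × 5.45 = 0.1390 m³/s
w_2 = (14.5 − 1.3)/2 = 6.6 m; q_2 = 0.35 × 0.61 × 6.6 = 1.409 m³/s
w_3 = (15.6 − 12.2)/2 = 1.7 m; q_3 = 0.33 × 0.37 × 1.7 = 0.2076 m³/s
w_4 = (17.3 − 14.5)/2 = 1.4 m; q_4 = 0.25 × 0.29 × 1.4 = 0.1015 m³/s
w_5 = (17.3 − 15.6)/2 = 0.85 m; q_5 = 0.17 × 0.15 × 0.85 = 0.02168 m³/s
Q = Σ qᵢ = 1.879 m³/s
= 1.879 × 1000 = 1879 L/s

1880 L/s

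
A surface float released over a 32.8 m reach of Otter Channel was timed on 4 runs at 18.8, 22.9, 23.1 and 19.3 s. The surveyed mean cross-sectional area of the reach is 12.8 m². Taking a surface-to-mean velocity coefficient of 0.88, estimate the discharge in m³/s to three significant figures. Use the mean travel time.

t̄ = (18.8 + 22.9 + 23.1 + 19.3) / 4 = 21.025 s
v_surface = L / t̄ = 32.8 / 21.025 = 1.560 m/s
v_mean = 0.88 × 1.560 = 1.373 m/s
Q = A × v_mean = 12.8 × 1.373 = 17.57 m³/s

17.6 m³/s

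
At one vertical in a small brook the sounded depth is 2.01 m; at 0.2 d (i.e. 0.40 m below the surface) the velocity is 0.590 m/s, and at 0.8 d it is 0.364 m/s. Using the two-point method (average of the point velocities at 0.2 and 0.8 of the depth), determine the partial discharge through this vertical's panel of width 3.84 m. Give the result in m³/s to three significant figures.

3.68 m³/s

v̄ = (0.590 + 0.364) / 2 = 0.4770 m/s
q = v̄ × d × w = 0.4770 × 2.01 × 3.84 = 3.682 m³/s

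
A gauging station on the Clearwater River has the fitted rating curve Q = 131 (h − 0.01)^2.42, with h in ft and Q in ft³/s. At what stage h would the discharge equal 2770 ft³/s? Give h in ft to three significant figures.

h − h₀ = (Q/C)^(1/b) = (2770/131)^(1/2.42) = 3.529 ft
h = 0.01 + 3.529 = 3.539 ft

3.54 ft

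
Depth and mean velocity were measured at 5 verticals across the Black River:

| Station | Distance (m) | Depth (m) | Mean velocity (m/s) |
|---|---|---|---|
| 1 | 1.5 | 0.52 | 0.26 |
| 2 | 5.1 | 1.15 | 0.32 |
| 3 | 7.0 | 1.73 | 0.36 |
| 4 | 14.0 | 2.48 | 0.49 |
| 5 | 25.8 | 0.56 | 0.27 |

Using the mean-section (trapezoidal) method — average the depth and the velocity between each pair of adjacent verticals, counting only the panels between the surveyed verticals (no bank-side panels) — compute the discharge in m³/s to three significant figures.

Panel 1-2: Δb = 3.6 m, d̄ = (0.52+1.15)/2 = 0.835, v̄ = (0.26+0.32)/2 = 0.29 → q = 3.6×0.835×0.29 = 0.8717 m³/s
Panel 2-3: Δb = 1.9 m, d̄ = (1.15+1.73)/2 = 1.44, v̄ = (0.32+0.36)/2 = 0.34 → q = 1.9×1.44×0.34 = 0.9302 m³/s
Panel 3-4: Δb = 7 m, d̄ = (1.73+2.48)/2 = 2.105, v̄ = (0.36+0.49)/2 = 0.425 → q = 7×2.105×0.425 = 6.262 m³/s
Panel 4-5: Δb = 11.8 m, d̄ = (2.48+0.56)/2 = 1.52, v̄ = (0.49+0.27)/2 = 0.38 → q = 11.8×1.52×0.38 = 6.816 m³/s
Q = Σ q = 14.88 m³/s

14.9 m³/s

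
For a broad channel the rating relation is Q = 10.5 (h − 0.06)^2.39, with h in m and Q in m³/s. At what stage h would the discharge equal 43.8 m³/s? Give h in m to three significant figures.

1.88 m

h − h₀ = (Q/C)^(1/b) = (43.8/10.5)^(1/2.39) = 1.818 m
h = 0.06 + 1.818 = 1.878 m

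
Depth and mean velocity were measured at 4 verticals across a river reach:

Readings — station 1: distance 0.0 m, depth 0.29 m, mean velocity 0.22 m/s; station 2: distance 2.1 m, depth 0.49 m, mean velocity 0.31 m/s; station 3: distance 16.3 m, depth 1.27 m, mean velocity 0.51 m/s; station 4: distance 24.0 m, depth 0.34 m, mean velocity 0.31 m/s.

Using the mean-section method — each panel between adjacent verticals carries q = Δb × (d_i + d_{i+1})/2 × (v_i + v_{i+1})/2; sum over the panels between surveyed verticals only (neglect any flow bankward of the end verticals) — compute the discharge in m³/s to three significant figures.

7.88 m³/s

Panel 1-2: Δb = 2.1 m, d̄ = (0.29+0.49)/2 = 0.39, v̄ = (0.22+0.31)/2 = 0.265 → q = 2.1×0.39×0.265 = 0.2170 m³/s
Panel 2-3: Δb = 14.2 m, d̄ = (0.49+1.27)/2 = 0.88, v̄ = (0.31+0.51)/2 = 0.41 → q = 14.2×0.88×0.41 = 5.123 m³/s
Panel 3-4: Δb = 7.7 m, d̄ = (1.27+0.34)/2 = 0.805, v̄ = (0.51+0.31)/2 = 0.41 → q = 7.7×0.805×0.41 = 2.541 m³/s
Q = Σ q = 7.882 m³/s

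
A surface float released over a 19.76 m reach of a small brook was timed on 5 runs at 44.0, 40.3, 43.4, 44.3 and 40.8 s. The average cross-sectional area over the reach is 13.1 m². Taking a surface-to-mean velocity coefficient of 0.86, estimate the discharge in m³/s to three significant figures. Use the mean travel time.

t̄ = (44.0 + 40.3 + 43.4 + 44.3 + 40.8) / 5 = 42.56 s
v_surface = L / t̄ = 19.76 / 42.56 = 0.4643 m/s
v_mean = 0.86 × 0.4643 = 0.3993 m/s
Q = A × v_mean = 13.1 × 0.3993 = 5.231 m³/s

5.23 m³/s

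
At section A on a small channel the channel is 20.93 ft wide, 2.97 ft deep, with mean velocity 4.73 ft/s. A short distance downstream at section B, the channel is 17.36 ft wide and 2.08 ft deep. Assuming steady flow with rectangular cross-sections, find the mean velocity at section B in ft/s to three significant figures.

Q = A₁V₁ = (20.93×2.97) × 4.73 = 294.0 ft³/s
A₂ = 17.36 × 2.08 = 36.11 ft²
V₂ = Q/A₂ = 294.0/36.11 = 8.143 ft/s

8.14 ft/s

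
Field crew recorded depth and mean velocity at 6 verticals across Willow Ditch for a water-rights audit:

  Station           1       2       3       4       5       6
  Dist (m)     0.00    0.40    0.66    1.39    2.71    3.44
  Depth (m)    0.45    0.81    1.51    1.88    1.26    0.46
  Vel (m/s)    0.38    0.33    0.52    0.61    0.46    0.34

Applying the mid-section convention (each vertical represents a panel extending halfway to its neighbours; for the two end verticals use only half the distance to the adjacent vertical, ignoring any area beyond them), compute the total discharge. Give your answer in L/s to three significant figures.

2340 L/s

w_1 = (0.40 − 0.00)/2 = 0.2 m; q_1 = 0.38 × 0.45 × 0.2 = 0.03420 m³/s
w_2 = (0.66 − 0.00)/2 = 0.33 m; q_2 = 0.33 × 0.81 × 0.33 = 0.08821 m³/s
w_3 = (1.39 − 0.40)/2 = 0.495 m; q_3 = 0.52 × 1.51 × 0.495 = 0.3887 m³/s
w_4 = (2.71 − 0.66)/2 = 1.025 m; q_4 = 0.61 × 1.88 × 1.025 = 1.175 m³/s
w_5 = (3.44 − 1.39)/2 = 1.025 m; q_5 = 0.46 × 1.26 × 1.025 = 0.5941 m³/s
w_6 = (3.44 − 2.71)/2 = 0.365 m; q_6 = 0.34 × 0.46 × 0.365 = 0.05709 m³/s
Q = Σ qᵢ = 2.338 m³/s
= 2.338 × 1000 = 2338 L/s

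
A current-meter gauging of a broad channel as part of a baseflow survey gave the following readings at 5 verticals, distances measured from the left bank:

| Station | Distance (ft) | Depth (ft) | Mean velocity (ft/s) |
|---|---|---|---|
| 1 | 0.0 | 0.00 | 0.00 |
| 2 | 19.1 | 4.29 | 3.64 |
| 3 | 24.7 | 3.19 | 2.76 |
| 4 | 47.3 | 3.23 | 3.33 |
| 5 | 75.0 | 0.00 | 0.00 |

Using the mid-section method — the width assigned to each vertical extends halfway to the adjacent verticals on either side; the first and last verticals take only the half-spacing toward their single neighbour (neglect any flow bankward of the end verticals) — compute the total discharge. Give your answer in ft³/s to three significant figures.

w_2 = (24.7 − 0.0)/2 = 12.35 ft; q_2 = 3.64 × 4.29 × 12.35 = 192.9 ft³/s
w_3 = (47.3 − 19.1)/2 = 14.1 ft; q_3 = 2.76 × 3.19 × 14.1 = 124.1 ft³/s
w_4 = (75.0 − 24.7)/2 = 25.15 ft; q_4 = 3.33 × 3.23 × 25.15 = 270.5 ft³/s
Stations 1, 5 contribute zero (depth or velocity is 0).
Q = Σ qᵢ = 587.5 ft³/s

588 ft³/s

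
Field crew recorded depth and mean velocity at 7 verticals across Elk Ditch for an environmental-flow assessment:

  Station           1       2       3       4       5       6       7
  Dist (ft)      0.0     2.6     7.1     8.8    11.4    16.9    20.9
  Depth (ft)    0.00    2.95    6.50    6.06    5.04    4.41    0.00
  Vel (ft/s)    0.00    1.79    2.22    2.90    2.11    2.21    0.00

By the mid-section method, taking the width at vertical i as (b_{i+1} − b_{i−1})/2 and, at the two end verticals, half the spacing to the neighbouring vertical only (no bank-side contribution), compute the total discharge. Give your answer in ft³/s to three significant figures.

191 ft³/s

w_2 = (7.1 − 0.0)/2 = 3.55 ft; q_2 = 1.79 × 2.95 × 3.55 = 18.75 ft³/s
w_3 = (8.8 − 2.6)/2 = 3.1 ft; q_3 = 2.22 × 6.50 × 3.1 = 44.73 ft³/s
w_4 = (11.4 − 7.1)/2 = 2.15 ft; q_4 = 2.90 × 6.06 × 2.15 = 37.78 ft³/s
w_5 = (16.9 − 8.8)/2 = 4.05 ft; q_5 = 2.11 × 5.04 × 4.05 = 43.07 ft³/s
w_6 = (20.9 − 11.4)/2 = 4.75 ft; q_6 = 2.21 × 4.41 × 4.75 = 46.29 ft³/s
Stations 1, 7 contribute zero (depth or velocity is 0).
Q = Σ qᵢ = 190.6 ft³/s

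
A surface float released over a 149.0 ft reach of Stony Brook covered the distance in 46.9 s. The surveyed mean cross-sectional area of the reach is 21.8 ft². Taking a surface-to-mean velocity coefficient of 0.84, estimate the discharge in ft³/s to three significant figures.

v_surface = L / t̄ = 149.0 / 46.9 = 3.177 ft/s
v_mean = 0.84 × 3.177 = 2.669 ft/s
Q = A × v_mean = 21.8 × 2.669 = 58.18 ft³/s

58.2 ft³/s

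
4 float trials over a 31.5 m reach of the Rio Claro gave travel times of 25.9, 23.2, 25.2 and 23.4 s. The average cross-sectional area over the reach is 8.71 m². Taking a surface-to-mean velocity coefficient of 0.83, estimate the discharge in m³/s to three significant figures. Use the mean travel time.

t̄ = (25.9 + 23.2 + 25.2 + 23.4) / 4 = 24.425 s
v_surface = L / t̄ = 31.5 / 24.425 = 1.290 m/s
v_mean = 0.83 × 1.290 = 1.070 m/s
Q = A × v_mean = 8.71 × 1.070 = 9.323 m³/s

9.32 m³/s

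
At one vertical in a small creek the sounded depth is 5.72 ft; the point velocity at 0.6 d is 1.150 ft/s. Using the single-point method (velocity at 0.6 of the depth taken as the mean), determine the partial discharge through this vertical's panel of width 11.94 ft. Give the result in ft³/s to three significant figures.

v̄ = v₀.₆ = 1.150 ft/s
q = v̄ × d × w = 1.150 × 5.72 × 11.94 = 78.54 ft³/s

78.5 ft³/s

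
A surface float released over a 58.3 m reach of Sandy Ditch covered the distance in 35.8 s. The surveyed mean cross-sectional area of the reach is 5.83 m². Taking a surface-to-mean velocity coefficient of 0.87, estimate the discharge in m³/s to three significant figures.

v_surface = L / t̄ = 58.3 / 35.8 = 1.628 m/s
v_mean = 0.87 × 1.628 = 1.417 m/s
Q = A × v_mean = 5.83 × 1.417 = 8.260 m³/s

8.26 m³/s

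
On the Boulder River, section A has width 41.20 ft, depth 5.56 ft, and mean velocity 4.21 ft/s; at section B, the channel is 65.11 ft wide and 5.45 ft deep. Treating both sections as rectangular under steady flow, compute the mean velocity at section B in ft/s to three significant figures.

2.72 ft/s

Q = A₁V₁ = (41.20×5.56) × 4.21 = 964.4 ft³/s
A₂ = 65.11 × 5.45 = 354.8 ft²
V₂ = Q/A₂ = 964.4/354.8 = 2.718 ft/s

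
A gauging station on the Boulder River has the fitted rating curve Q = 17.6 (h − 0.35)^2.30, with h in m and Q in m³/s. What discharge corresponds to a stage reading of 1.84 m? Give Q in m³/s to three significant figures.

44.0 m³/s

Q = 17.6 × (1.84 − 0.35)^2.30 = 17.6 × 1.49^2.30 = 44.04 m³/s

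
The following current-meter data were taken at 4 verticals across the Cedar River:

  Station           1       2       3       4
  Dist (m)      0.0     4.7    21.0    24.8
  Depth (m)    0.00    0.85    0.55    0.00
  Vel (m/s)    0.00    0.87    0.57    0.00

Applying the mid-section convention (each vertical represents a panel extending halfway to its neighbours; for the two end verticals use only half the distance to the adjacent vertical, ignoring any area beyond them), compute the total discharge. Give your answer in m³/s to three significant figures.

w_2 = (21.0 − 0.0)/2 = 10.5 m; q_2 = 0.87 × 0.85 × 10.5 = 7.765 m³/s
w_3 = (24.8 − 4.7)/2 = 10.05 m; q_3 = 0.57 × 0.55 × 10.05 = 3.151 m³/s
Stations 1, 4 contribute zero (depth or velocity is 0).
Q = Σ qᵢ = 10.92 m³/s

10.9 m³/s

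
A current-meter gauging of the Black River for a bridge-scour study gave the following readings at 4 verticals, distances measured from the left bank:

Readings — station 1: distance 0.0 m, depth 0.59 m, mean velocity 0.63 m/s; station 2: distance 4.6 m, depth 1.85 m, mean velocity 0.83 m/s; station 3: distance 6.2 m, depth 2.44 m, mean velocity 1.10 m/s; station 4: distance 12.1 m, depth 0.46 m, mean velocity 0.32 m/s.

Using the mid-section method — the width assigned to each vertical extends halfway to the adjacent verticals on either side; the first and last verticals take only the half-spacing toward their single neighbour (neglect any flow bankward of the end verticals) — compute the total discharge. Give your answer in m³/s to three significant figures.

w_1 = (4.6 − 0.0)/2 = 2.3 m; q_1 = 0.63 × 0.59 × 2.3 = 0.8549 m³/s
w_2 = (6.2 − 0.0)/2 = 3.1 m; q_2 = 0.83 × 1.85 × 3.1 = 4.760 m³/s
w_3 = (12.1 − 4.6)/2 = 3.75 m; q_3 = 1.10 × 2.44 × 3.75 = 10.07 m³/s
w_4 = (12.1 − 6.2)/2 = 2.95 m; q_4 = 0.32 × 0.46 × 2.95 = 0.4342 m³/s
Q = Σ qᵢ = 16.11 m³/s

16.1 m³/s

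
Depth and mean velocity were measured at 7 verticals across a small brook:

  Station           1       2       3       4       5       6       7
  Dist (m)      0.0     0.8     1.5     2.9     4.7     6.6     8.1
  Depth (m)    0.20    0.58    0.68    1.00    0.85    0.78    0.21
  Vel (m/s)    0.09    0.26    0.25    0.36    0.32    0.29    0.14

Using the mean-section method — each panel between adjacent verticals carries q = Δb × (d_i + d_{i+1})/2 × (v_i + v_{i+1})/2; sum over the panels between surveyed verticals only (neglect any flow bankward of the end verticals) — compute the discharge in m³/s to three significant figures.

1.72 m³/s

Panel 1-2: Δb = 0.8 m, d̄ = (0.20+0.58)/2 = 0.39, v̄ = (0.09+0.26)/2 = 0.175 → q = 0.8×0.39×0.175 = 0.05460 m³/s
Panel 2-3: Δb = 0.7 m, d̄ = (0.58+0.68)/2 = 0.63, v̄ = (0.26+0.25)/2 = 0.255 → q = 0.7×0.63×0.255 = 0.1125 m³/s
Panel 3-4: Δb = 1.4 m, d̄ = (0.68+1.00)/2 = 0.84, v̄ = (0.25+0.36)/2 = 0.305 → q = 1.4×0.84×0.305 = 0.3587 m³/s
Panel 4-5: Δb = 1.8 m, d̄ = (1.00+0.85)/2 = 0.925, v̄ = (0.36+0.32)/2 = 0.34 → q = 1.8×0.925×0.34 = 0.5661 m³/s
Panel 5-6: Δb = 1.9 m, d̄ = (0.85+0.78)/2 = 0.815, v̄ = (0.32+0.29)/2 = 0.305 → q = 1.9×0.815×0.305 = 0.4723 m³/s
Panel 6-7: Δb = 1.5 m, d̄ = (0.78+0.21)/2 = 0.495, v̄ = (0.29+0.14)/2 = 0.215 → q = 1.5×0.495×0.215 = 0.1596 m³/s
Q = Σ q = 1.724 m³/s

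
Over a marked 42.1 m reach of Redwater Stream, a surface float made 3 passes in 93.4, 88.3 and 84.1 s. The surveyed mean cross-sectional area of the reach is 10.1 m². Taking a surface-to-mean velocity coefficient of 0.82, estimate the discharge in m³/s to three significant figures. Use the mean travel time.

3.94 m³/s

t̄ = (93.4 + 88.3 + 84.1) / 3 = 88.6 s
v_surface = L / t̄ = 42.1 / 88.6 = 0.4752 m/s
v_mean = 0.82 × 0.4752 = 0.3896 m/s
Q = A × v_mean = 10.1 × 0.3896 = 3.935 m³/s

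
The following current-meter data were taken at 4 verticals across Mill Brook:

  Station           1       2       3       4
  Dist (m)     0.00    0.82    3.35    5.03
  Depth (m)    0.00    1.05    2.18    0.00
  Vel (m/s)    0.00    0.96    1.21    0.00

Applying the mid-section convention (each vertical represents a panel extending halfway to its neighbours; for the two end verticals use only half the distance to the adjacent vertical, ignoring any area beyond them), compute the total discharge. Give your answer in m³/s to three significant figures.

w_2 = (3.35 − 0.00)/2 = 1.675 m; q_2 = 0.96 × 1.05 × 1.675 = 1.688 m³/s
w_3 = (5.03 − 0.82)/2 = 2.105 m; q_3 = 1.21 × 2.18 × 2.105 = 5.553 m³/s
Stations 1, 4 contribute zero (depth or velocity is 0).
Q = Σ qᵢ = 7.241 m³/s

7.24 m³/s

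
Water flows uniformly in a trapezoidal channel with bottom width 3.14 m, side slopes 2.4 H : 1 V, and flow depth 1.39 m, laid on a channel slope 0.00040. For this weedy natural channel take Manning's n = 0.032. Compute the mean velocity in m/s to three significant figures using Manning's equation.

A = (b + z·y)·y = (3.14 + 2.4×1.39)×1.39 = 9.002 m²
P = b + 2y√(1+z²) = 3.14 + 2×1.39×√(1+2.4²) = 10.37 m
R = A/P = 9.002/10.37 = 0.8682 m
Q = (1/n)·A·R^(2/3)·S^(1/2) = (1/0.032) × 9.002 × 0.8682^(2/3) × 0.00040^(1/2) = 5.120 m³/s
V = Q/A = 5.120/9.002 = 0.5688 m/s

0.569 m/s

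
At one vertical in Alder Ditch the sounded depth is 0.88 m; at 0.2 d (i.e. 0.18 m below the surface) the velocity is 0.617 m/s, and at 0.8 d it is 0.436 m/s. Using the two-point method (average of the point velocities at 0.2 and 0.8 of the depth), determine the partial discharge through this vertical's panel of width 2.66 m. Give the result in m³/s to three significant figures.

v̄ = (0.617 + 0.436) / 2 = 0.5265 m/s
q = v̄ × d × w = 0.5265 × 0.88 × 2.66 = 1.232 m³/s

1.23 m³/s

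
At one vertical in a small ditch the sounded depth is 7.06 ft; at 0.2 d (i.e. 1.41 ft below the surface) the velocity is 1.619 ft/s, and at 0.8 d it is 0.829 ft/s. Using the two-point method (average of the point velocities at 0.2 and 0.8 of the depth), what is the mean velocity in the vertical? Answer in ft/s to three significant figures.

1.22 ft/s

v̄ = (1.619 + 0.829) / 2 = 1.224 ft/s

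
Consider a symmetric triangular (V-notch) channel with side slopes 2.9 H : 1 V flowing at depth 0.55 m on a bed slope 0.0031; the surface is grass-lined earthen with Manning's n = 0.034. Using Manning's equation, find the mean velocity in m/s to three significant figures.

0.667 m/s

A = z·y² = 2.9×0.55² = 0.8773 m²
P = 2y√(1+z²) = 2×0.55×√(1+2.9²) = 3.374 m
R = A/P = 0.8773/3.374 = 0.2600 m
Q = (1/n)·A·R^(2/3)·S^(1/2) = (1/0.034) × 0.8773 × 0.2600^(2/3) × 0.0031^(1/2) = 0.5852 m³/s
V = Q/A = 0.5852/0.8773 = 0.6671 m/s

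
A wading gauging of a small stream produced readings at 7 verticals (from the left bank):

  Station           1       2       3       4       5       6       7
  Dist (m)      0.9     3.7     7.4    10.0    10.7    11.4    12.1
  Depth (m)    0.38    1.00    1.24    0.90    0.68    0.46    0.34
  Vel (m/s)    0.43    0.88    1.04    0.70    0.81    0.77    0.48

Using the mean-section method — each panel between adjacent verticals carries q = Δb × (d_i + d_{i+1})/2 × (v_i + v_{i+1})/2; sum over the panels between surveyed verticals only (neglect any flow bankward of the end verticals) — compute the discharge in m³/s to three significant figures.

Panel 1-2: Δb = 2.8 m, d̄ = (0.38+1.00)/2 = 0.69, v̄ = (0.43+0.88)/2 = 0.655 → q = 2.8×0.69×0.655 = 1.265 m³/s
Panel 2-3: Δb = 3.7 m, d̄ = (1.00+1.24)/2 = 1.12, v̄ = (0.88+1.04)/2 = 0.96 → q = 3.7×1.12×0.96 = 3.978 m³/s
Panel 3-4: Δb = 2.6 m, d̄ = (1.24+0.90)/2 = 1.07, v̄ = (1.04+0.70)/2 = 0.87 → q = 2.6×1.07×0.87 = 2.420 m³/s
Panel 4-5: Δb = 0.7 m, d̄ = (0.90+0.68)/2 = 0.79, v̄ = (0.70+0.81)/2 = 0.755 → q = 0.7×0.79×0.755 = 0.4175 m³/s
Panel 5-6: Δb = 0.7 m, d̄ = (0.68+0.46)/2 = 0.57, v̄ = (0.81+0.77)/2 = 0.79 → q = 0.7×0.57×0.79 = 0.3152 m³/s
Panel 6-7: Δb = 0.7 m, d̄ = (0.46+0.34)/2 = 0.4, v̄ = (0.77+0.48)/2 = 0.625 → q = 0.7×0.4×0.625 = 0.1750 m³/s
Q = Σ q = 8.572 m³/s

8.57 m³/s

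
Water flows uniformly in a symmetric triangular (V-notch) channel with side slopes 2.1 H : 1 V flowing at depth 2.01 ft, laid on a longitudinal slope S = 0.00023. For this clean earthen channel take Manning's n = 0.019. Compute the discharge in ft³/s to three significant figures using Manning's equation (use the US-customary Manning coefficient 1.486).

A = z·y² = 2.1×2.01² = 8.484 ft²
P = 2y√(1+z²) = 2×2.01×√(1+2.1²) = 9.350 ft
R = A/P = 8.484/9.350 = 0.9074 ft
Q = (1.486/n)·A·R^(2/3)·S^(1/2) = (1.486/0.019) × 8.484 × 0.9074^(2/3) × 0.00023^(1/2) = 9.432 ft³/s

9.43 ft³/s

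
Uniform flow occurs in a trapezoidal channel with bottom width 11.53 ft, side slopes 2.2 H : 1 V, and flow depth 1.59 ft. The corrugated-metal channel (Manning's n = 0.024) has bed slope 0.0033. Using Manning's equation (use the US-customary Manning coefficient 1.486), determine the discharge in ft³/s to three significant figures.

A = (b + z·y)·y = (11.53 + 2.2×1.59)×1.59 = 23.89 ft²
P = b + 2y√(1+z²) = 11.53 + 2×1.59×√(1+2.2²) = 19.21 ft
R = A/P = 23.89/19.21 = 1.244 ft
Q = (1.486/n)·A·R^(2/3)·S^(1/2) = (1.486/0.024) × 23.89 × 1.244^(2/3) × 0.0033^(1/2) = 98.28 ft³/s

98.3 ft³/s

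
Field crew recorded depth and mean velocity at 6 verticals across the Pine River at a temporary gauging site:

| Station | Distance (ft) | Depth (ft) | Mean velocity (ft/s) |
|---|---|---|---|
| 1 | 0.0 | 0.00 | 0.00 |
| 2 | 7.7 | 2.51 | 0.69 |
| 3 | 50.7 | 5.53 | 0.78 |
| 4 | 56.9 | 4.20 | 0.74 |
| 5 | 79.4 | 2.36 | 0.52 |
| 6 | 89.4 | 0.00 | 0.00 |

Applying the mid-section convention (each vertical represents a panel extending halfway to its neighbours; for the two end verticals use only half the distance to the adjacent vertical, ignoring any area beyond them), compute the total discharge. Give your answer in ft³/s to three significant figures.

w_2 = (50.7 − 0.0)/2 = 25.35 ft; q_2 = 0.69 × 2.51 × 25.35 = 43.90 ft³/s
w_3 = (56.9 − 7.7)/2 = 24.6 ft; q_3 = 0.78 × 5.53 × 24.6 = 106.1 ft³/s
w_4 = (79.4 − 50.7)/2 = 14.35 ft; q_4 = 0.74 × 4.20 × 14.35 = 44.60 ft³/s
w_5 = (89.4 − 56.9)/2 = 16.25 ft; q_5 = 0.52 × 2.36 × 16.25 = 19.94 ft³/s
Stations 1, 6 contribute zero (depth or velocity is 0).
Q = Σ qᵢ = 214.6 ft³/s

215 ft³/s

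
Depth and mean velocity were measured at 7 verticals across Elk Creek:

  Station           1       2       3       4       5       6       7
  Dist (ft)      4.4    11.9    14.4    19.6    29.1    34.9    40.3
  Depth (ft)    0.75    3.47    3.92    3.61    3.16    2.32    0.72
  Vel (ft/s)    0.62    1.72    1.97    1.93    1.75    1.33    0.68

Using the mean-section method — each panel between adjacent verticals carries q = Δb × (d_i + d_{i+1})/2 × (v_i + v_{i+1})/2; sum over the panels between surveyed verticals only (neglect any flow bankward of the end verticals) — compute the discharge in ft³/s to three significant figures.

Panel 1-2: Δb = 7.5 ft, d̄ = (0.75+3.47)/2 = 2.11, v̄ = (0.62+1.72)/2 = 1.17 → q = 7.5×2.11×1.17 = 18.52 ft³/s
Panel 2-3: Δb = 2.5 ft, d̄ = (3.47+3.92)/2 = 3.695, v̄ = (1.72+1.97)/2 = 1.845 → q = 2.5×3.695×1.845 = 17.04 ft³/s
Panel 3-4: Δb = 5.2 ft, d̄ = (3.92+3.61)/2 = 3.765, v̄ = (1.97+1.93)/2 = 1.95 → q = 5.2×3.765×1.95 = 38.18 ft³/s
Panel 4-5: Δb = 9.5 ft, d̄ = (3.61+3.16)/2 = 3.385, v̄ = (1.93+1.75)/2 = 1.84 → q = 9.5×3.385×1.84 = 59.17 ft³/s
Panel 5-6: Δb = 5.8 ft, d̄ = (3.16+2.32)/2 = 2.74, v̄ = (1.75+1.33)/2 = 1.54 → q = 5.8×2.74×1.54 = 24.47 ft³/s
Panel 6-7: Δb = 5.4 ft, d̄ = (2.32+0.72)/2 = 1.52, v̄ = (1.33+0.68)/2 = 1.005 → q = 5.4×1.52×1.005 = 8.249 ft³/s
Q = Σ q = 165.6 ft³/s

166 ft³/s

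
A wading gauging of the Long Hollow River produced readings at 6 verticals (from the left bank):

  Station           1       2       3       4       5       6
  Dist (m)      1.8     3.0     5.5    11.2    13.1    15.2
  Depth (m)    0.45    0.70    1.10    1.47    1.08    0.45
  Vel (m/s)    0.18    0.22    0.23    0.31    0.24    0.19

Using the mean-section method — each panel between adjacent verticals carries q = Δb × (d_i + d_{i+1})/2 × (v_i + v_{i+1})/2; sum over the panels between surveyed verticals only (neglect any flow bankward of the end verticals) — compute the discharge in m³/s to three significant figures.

Panel 1-2: Δb = 1.2 m, d̄ = (0.45+0.70)/2 = 0.575, v̄ = (0.18+0.22)/2 = 0.2 → q = 1.2×0.575×0.2 = 0.1380 m³/s
Panel 2-3: Δb = 2.5 m, d̄ = (0.70+1.10)/2 = 0.9, v̄ = (0.22+0.23)/2 = 0.225 → q = 2.5×0.9×0.225 = 0.5063 m³/s
Panel 3-4: Δb = 5.7 m, d̄ = (1.10+1.47)/2 = 1.285, v̄ = (0.23+0.31)/2 = 0.27 → q = 5.7×1.285×0.27 = 1.978 m³/s
Panel 4-5: Δb = 1.9 m, d̄ = (1.47+1.08)/2 = 1.275, v̄ = (0.31+0.24)/2 = 0.275 → q = 1.9×1.275×0.275 = 0.6662 m³/s
Panel 5-6: Δb = 2.1 m, d̄ = (1.08+0.45)/2 = 0.765, v̄ = (0.24+0.19)/2 = 0.215 → q = 2.1×0.765×0.215 = 0.3454 m³/s
Q = Σ q = 3.633 m³/s

3.63 m³/s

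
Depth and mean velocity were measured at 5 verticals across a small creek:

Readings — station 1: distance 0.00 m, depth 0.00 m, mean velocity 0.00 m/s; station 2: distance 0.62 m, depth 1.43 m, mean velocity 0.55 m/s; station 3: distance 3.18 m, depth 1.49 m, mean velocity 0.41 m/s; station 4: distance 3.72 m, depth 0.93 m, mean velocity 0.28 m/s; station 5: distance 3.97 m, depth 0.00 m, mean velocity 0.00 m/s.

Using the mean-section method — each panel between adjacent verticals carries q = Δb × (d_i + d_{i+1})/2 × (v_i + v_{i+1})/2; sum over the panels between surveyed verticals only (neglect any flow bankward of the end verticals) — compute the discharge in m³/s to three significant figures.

2.16 m³/s

Panel 1-2: Δb = 0.62 m, d̄ = (0.00+1.43)/2 = 0.715, v̄ = (0.00+0.55)/2 = 0.275 → q = 0.62×0.715×0.275 = 0.1219 m³/s
Panel 2-3: Δb = 2.56 m, d̄ = (1.43+1.49)/2 = 1.46, v̄ = (0.55+0.41)/2 = 0.48 → q = 2.56×1.46×0.48 = 1.794 m³/s
Panel 3-4: Δb = 0.54 m, d̄ = (1.49+0.93)/2 = 1.21, v̄ = (0.41+0.28)/2 = 0.345 → q = 0.54×1.21×0.345 = 0.2254 m³/s
Panel 4-5: Δb = 0.25 m, d̄ = (0.93+0.00)/2 = 0.465, v̄ = (0.28+0.00)/2 = 0.14 → q = 0.25×0.465×0.14 = 0.01628 m³/s
Q = Σ q = 2.158 m³/s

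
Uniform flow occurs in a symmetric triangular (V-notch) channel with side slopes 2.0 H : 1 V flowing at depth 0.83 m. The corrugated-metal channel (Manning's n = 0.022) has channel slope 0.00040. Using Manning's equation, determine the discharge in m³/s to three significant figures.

0.647 m³/s

A = z·y² = 2.0×0.83² = 1.378 m²
P = 2y√(1+z²) = 2×0.83×√(1+2.0²) = 3.712 m
R = A/P = 1.378/3.712 = 0.3712 m
Q = (1/n)·A·R^(2/3)·S^(1/2) = (1/0.022) × 1.378 × 0.3712^(2/3) × 0.00040^(1/2) = 0.6469 m³/s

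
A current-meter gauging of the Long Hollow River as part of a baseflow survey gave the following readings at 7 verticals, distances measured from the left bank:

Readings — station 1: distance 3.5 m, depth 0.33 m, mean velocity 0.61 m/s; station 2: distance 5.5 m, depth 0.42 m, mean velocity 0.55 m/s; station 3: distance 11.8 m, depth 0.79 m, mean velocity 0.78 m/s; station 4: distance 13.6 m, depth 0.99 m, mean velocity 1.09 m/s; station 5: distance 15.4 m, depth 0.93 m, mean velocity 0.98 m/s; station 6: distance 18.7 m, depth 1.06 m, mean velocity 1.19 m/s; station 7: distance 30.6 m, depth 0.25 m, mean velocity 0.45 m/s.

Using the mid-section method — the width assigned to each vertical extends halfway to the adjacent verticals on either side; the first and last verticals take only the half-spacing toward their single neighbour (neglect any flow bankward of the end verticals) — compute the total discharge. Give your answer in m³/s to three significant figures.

w_1 = (5.5 − 3.5)/2 = 1 m; q_1 = 0.61 × 0.33 × 1 = 0.2013 m³/s
w_2 = (11.8 − 3.5)/2 = 4.15 m; q_2 = 0.55 × 0.42 × 4.15 = 0.9587 m³/s
w_3 = (13.6 − 5.5)/2 = 4.05 m; q_3 = 0.78 × 0.79 × 4.05 = 2.496 m³/s
w_4 = (15.4 − 11.8)/2 = 1.8 m; q_4 = 1.09 × 0.99 × 1.8 = 1.942 m³/s
w_5 = (18.7 − 13.6)/2 = 2.55 m; q_5 = 0.98 × 0.93 × 2.55 = 2.324 m³/s
w_6 = (30.6 − 15.4)/2 = 7.6 m; q_6 = 1.19 × 1.06 × 7.6 = 9.587 m³/s
w_7 = (30.6 − 18.7)/2 = 5.95 m; q_7 = 0.45 × 0.25 × 5.95 = 0.6694 m³/s
Q = Σ qᵢ = 18.18 m³/s

18.2 m³/s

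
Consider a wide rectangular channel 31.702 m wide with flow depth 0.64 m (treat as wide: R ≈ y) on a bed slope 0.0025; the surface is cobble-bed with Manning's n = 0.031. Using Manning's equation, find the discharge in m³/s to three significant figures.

24.3 m³/s

A = b·y = 31.702 × 0.64 = 20.29 m²
Wide channel: R ≈ y = 0.64 m
Q = (1/n)·A·R^(2/3)·S^(1/2) = (1/0.031) × 20.29 × 0.6400^(2/3) × 0.0025^(1/2) = 24.30 m³/s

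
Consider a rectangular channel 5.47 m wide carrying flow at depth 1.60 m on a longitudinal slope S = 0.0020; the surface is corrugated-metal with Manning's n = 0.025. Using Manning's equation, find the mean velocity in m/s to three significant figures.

A = b·y = 5.47 × 1.60 = 8.752 m²
P = b + 2y = 5.47 + 2×1.60 = 8.670 m
R = A/P = 8.752/8.670 = 1.009 m
Q = (1/n)·A·R^(2/3)·S^(1/2) = (1/0.025) × 8.752 × 1.009^(2/3) × 0.0020^(1/2) = 15.75 m³/s
V = Q/A = 15.75/8.752 = 1.800 m/s

1.80 m/s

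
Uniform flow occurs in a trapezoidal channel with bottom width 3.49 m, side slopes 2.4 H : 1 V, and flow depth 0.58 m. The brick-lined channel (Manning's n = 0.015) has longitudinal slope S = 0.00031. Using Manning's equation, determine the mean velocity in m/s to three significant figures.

0.674 m/s

A = (b + z·y)·y = (3.49 + 2.4×0.58)×0.58 = 2.832 m²
P = b + 2y√(1+z²) = 3.49 + 2×0.58×√(1+2.4²) = 6.506 m
R = A/P = 2.832/6.506 = 0.4352 m
Q = (1/n)·A·R^(2/3)·S^(1/2) = (1/0.015) × 2.832 × 0.4352^(2/3) × 0.00031^(1/2) = 1.909 m³/s
V = Q/A = 1.909/2.832 = 0.6741 m/s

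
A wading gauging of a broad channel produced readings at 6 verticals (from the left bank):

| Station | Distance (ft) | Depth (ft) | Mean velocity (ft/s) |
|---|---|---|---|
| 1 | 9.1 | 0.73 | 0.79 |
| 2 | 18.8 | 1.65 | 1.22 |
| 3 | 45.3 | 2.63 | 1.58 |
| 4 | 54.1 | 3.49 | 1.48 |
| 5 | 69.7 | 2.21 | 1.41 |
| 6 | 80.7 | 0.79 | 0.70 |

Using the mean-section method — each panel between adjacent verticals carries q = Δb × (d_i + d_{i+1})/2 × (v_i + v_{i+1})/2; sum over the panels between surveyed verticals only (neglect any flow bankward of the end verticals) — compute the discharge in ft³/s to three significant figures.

Panel 1-2: Δb = 9.7 ft, d̄ = (0.73+1.65)/2 = 1.19, v̄ = (0.79+1.22)/2 = 1.005 → q = 9.7×1.19×1.005 = 11.60 ft³/s
Panel 2-3: Δb = 26.5 ft, d̄ = (1.65+2.63)/2 = 2.14, v̄ = (1.22+1.58)/2 = 1.4 → q = 26.5×2.14×1.4 = 79.39 ft³/s
Panel 3-4: Δb = 8.8 ft, d̄ = (2.63+3.49)/2 = 3.06, v̄ = (1.58+1.48)/2 = 1.53 → q = 8.8×3.06×1.53 = 41.20 ft³/s
Panel 4-5: Δb = 15.6 ft, d̄ = (3.49+2.21)/2 = 2.85, v̄ = (1.48+1.41)/2 = 1.445 → q = 15.6×2.85×1.445 = 64.24 ft³/s
Panel 5-6: Δb = 11 ft, d̄ = (2.21+0.79)/2 = 1.5, v̄ = (1.41+0.70)/2 = 1.055 → q = 11×1.5×1.055 = 17.41 ft³/s
Q = Σ q = 213.8 ft³/s

214 ft³/s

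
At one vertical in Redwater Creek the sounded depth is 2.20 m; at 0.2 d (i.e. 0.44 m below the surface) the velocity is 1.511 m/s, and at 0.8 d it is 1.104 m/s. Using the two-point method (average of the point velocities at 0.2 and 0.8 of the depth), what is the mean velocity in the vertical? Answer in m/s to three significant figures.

v̄ = (1.511 + 1.104) / 2 = 1.308 m/s

1.31 m/s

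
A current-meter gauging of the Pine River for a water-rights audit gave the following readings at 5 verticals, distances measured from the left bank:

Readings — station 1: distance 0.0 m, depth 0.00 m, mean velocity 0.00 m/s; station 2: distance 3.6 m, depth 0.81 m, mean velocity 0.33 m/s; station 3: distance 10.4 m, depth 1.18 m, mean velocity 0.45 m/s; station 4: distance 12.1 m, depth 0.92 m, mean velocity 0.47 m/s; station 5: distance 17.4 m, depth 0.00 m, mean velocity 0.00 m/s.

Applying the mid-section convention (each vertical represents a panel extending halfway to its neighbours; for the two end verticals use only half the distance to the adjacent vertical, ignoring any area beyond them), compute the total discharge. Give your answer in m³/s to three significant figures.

w_2 = (10.4 − 0.0)/2 = 5.2 m; q_2 = 0.33 × 0.81 × 5.2 = 1.390 m³/s
w_3 = (12.1 − 3.6)/2 = 4.25 m; q_3 = 0.45 × 1.18 × 4.25 = 2.257 m³/s
w_4 = (17.4 − 10.4)/2 = 3.5 m; q_4 = 0.47 × 0.92 × 3.5 = 1.513 m³/s
Stations 1, 5 contribute zero (depth or velocity is 0).
Q = Σ qᵢ = 5.160 m³/s

5.16 m³/s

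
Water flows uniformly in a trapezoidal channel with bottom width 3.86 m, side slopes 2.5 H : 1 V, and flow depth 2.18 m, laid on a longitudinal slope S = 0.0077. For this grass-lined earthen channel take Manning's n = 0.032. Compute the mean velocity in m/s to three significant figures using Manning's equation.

3.27 m/s

A = (b + z·y)·y = (3.86 + 2.5×2.18)×2.18 = 20.30 m²
P = b + 2y√(1+z²) = 3.86 + 2×2.18×√(1+2.5²) = 15.60 m
R = A/P = 20.30/15.60 = 1.301 m
Q = (1/n)·A·R^(2/3)·S^(1/2) = (1/0.032) × 20.30 × 1.301^(2/3) × 0.0077^(1/2) = 66.33 m³/s
V = Q/A = 66.33/20.30 = 3.268 m/s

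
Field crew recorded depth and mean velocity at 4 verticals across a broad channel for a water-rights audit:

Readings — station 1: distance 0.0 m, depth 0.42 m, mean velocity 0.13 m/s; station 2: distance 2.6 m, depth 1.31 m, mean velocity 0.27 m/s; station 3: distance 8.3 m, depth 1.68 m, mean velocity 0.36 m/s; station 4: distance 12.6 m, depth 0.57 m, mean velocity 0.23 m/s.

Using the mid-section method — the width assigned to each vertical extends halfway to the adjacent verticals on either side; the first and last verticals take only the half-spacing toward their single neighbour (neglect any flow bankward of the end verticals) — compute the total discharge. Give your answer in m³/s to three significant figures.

4.84 m³/s

w_1 = (2.6 − 0.0)/2 = 1.3 m; q_1 = 0.13 × 0.42 × 1.3 = 0.07098 m³/s
w_2 = (8.3 − 0.0)/2 = 4.15 m; q_2 = 0.27 × 1.31 × 4.15 = 1.468 m³/s
w_3 = (12.6 − 2.6)/2 = 5 m; q_3 = 0.36 × 1.68 × 5 = 3.024 m³/s
w_4 = (12.6 − 8.3)/2 = 2.15 m; q_4 = 0.23 × 0.57 × 2.15 = 0.2819 m³/s
Q = Σ qᵢ = 4.845 m³/s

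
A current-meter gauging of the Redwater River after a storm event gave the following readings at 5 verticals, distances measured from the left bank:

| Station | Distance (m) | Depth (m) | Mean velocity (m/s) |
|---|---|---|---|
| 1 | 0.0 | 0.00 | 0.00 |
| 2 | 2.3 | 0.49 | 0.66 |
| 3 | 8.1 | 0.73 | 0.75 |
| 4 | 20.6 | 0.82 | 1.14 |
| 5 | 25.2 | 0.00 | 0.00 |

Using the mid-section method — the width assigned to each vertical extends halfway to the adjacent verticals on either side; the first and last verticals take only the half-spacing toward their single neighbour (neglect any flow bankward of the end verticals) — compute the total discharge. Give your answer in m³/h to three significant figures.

w_2 = (8.1 − 0.0)/2 = 4.05 m; q_2 = 0.66 × 0.49 × 4.05 = 1.310 m³/s
w_3 = (20.6 − 2.3)/2 = 9.15 m; q_3 = 0.75 × 0.73 × 9.15 = 5.010 m³/s
w_4 = (25.2 − 8.1)/2 = 8.55 m; q_4 = 1.14 × 0.82 × 8.55 = 7.993 m³/s
Stations 1, 5 contribute zero (depth or velocity is 0).
Q = Σ qᵢ = 14.31 m³/s
= 14.31 × 3600 = 51520 m³/h

51500 m³/h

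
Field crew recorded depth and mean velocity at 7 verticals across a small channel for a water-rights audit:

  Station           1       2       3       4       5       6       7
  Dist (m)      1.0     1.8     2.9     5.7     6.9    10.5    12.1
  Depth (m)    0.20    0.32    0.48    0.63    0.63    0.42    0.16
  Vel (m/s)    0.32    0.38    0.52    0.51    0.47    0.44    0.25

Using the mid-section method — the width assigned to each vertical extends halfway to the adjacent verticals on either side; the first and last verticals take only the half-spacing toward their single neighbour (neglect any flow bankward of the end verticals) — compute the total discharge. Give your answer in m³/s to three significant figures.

w_1 = (1.8 − 1.0)/2 = 0.4 m; q_1 = 0.32 × 0.20 × 0.4 = 0.02560 m³/s
w_2 = (2.9 − 1.0)/2 = 0.95 m; q_2 = 0.38 × 0.32 × 0.95 = 0.1155 m³/s
w_3 = (5.7 − 1.8)/2 = 1.95 m; q_3 = 0.52 × 0.48 × 1.95 = 0.4867 m³/s
w_4 = (6.9 − 2.9)/2 = 2 m; q_4 = 0.51 × 0.63 × 2 = 0.6426 m³/s
w_5 = (10.5 − 5.7)/2 = 2.4 m; q_5 = 0.47 × 0.63 × 2.4 = 0.7106 m³/s
w_6 = (12.1 − 6.9)/2 = 2.6 m; q_6 = 0.44 × 0.42 × 2.6 = 0.4805 m³/s
w_7 = (12.1 − 10.5)/2 = 0.8 m; q_7 = 0.25 × 0.16 × 0.8 = 0.03200 m³/s
Q = Σ qᵢ = 2.494 m³/s

2.49 m³/s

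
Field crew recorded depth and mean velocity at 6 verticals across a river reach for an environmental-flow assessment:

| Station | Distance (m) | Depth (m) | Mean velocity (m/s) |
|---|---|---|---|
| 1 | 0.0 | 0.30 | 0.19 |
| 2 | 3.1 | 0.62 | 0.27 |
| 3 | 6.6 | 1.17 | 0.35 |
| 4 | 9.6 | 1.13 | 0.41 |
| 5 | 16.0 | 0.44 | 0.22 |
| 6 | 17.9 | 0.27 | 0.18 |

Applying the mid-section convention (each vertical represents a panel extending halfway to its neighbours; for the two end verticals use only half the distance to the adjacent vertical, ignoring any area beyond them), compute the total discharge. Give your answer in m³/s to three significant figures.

w_1 = (3.1 − 0.0)/2 = 1.55 m; q_1 = 0.19 × 0.30 × 1.55 = 0.08835 m³/s
w_2 = (6.6 − 0.0)/2 = 3.3 m; q_2 = 0.27 × 0.62 × 3.3 = 0.5524 m³/s
w_3 = (9.6 − 3.1)/2 = 3.25 m; q_3 = 0.35 × 1.17 × 3.25 = 1.331 m³/s
w_4 = (16.0 − 6.6)/2 = 4.7 m; q_4 = 0.41 × 1.13 × 4.7 = 2.178 m³/s
w_5 = (17.9 − 9.6)/2 = 4.15 m; q_5 = 0.22 × 0.44 × 4.15 = 0.4017 m³/s
w_6 = (17.9 − 16.0)/2 = 0.95 m; q_6 = 0.18 × 0.27 × 0.95 = 0.04617 m³/s
Q = Σ qᵢ = 4.597 m³/s

4.60 m³/s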